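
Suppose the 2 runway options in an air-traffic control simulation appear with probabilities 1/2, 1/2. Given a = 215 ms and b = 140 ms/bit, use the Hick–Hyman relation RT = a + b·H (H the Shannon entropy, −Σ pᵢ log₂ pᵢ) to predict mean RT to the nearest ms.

H = −Σ pᵢ log₂ pᵢ = 0.5·1 + 0.5·1 = 1.000 bits.
RT = 215 + 140 × 1.000 = 355.00 ms.

355 ms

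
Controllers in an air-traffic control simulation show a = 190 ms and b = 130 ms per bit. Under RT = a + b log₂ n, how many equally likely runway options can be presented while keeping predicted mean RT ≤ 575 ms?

Set 190 + 130·log₂ n ≤ 575 → log₂ n ≤ (575 − 190)/130 = 2.9615.
So n ≤ 2^2.9615 = 7.790; the largest integer n is 7.

7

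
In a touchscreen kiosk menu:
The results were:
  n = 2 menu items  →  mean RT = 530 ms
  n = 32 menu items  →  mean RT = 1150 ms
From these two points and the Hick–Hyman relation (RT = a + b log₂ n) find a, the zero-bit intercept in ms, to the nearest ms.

The slope on a log₂ axis is (1150 − 530) / (5 − 1) = 155 ms/bit.
a = RT₁ − b·log₂ n₁ = 530 − 155 × 1 = 375.000 ms.

375 ms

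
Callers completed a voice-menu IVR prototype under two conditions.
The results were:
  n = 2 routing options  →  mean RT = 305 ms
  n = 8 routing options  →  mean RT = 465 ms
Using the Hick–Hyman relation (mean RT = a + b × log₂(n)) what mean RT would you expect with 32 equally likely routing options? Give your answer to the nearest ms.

625 ms

With log₂ n on the abscissa the relation is linear; from the two conditions:
  b = (465 − 305) / (log₂ 8 − log₂ 2) = 160 / (3 − 1) = 80 ms/bit
  a = 305 − 80 × 1 = 225 ms
Then RT(32) = 225 + 80 × log₂ 32 = 225 + 80 × 5 ≈ 625.000 ms.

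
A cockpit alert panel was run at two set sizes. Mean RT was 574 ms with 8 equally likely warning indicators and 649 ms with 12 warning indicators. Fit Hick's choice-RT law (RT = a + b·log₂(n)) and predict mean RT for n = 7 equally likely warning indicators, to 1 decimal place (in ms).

549.3 ms

RT is linear in log₂ n, so two points fix the line:
  b = (649 − 574) / (log₂ 12 − log₂ 8) = 75 / (3.5850 − 3) = 128.213 ms/bit
  a = 574 − 128.213 × 3 = 189.360 ms
Then RT(7) = 189.360 + 128.213 × log₂ 7 = 189.360 + 128.213 × 2.8074 ≈ 549.300 ms.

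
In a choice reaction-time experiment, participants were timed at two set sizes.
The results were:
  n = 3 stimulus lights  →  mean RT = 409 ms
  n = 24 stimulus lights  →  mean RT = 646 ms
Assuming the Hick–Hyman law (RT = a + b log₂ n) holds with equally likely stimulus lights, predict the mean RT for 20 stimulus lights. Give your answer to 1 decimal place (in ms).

Fit slope and intercept:
  b = (646 − 409) / (log₂ 24 − log₂ 3) = 237 / (4.5850 − 1.5850) = 79.000 ms/bit
  a = 409 − 79.000 × 1.5850 = 283.788 ms
Then RT(20) = 283.788 + 79.000 × log₂ 20 = 283.788 + 79.000 × 4.3219 ≈ 625.220 ms.

625.2 ms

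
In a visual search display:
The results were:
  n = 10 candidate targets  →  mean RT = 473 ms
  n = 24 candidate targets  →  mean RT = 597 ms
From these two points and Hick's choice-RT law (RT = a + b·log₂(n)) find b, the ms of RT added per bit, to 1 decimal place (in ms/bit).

98.2 ms/bit

b = (RT₂ − RT₁)/(log₂ n₂ − log₂ n₁) = (597 − 473)/(4.5850 − 3.3219) = 98.176 ms/bit.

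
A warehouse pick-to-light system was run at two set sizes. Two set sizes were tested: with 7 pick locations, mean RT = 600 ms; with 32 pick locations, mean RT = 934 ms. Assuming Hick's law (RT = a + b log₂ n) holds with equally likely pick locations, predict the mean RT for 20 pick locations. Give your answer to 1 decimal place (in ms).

RT is linear in log₂ n, so two points fix the line:
  b = (934 − 600) / (log₂ 32 − log₂ 7) = 334 / (5 − 2.8074) = 152.327 ms/bit
  a = 600 − 152.327 × 2.8074 = 172.363 ms
Then RT(20) = 172.363 + 152.327 × log₂ 20 = 172.363 + 152.327 × 4.3219 ≈ 830.711 ms.

830.7 ms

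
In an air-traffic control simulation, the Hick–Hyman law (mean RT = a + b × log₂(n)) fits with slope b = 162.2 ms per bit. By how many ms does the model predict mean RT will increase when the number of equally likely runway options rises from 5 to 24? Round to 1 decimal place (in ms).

ΔRT = (a + b log₂ n₂) − (a + b log₂ n₁) = b·(log₂ n₂ − log₂ n₁).
log₂(24) − log₂(5) = 4.5850 − 2.3219 = 2.2630.
ΔRT = 162.2 × 2.2630 = 367.064 ms.

367.1 ms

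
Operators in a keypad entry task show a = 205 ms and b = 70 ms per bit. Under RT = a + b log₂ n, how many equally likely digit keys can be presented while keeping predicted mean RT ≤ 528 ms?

24

Set 205 + 70·log₂ n ≤ 528 → log₂ n ≤ (528 − 205)/70 = 4.6143.
So n ≤ 2^4.6143 = 24.493; the largest integer n is 24.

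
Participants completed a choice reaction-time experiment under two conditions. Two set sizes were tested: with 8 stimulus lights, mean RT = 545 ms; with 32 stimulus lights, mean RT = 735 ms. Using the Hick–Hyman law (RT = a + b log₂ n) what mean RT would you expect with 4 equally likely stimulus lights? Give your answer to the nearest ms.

450 ms

Solve the two-equation system in a and b:
  b = (735 − 545) / (log₂ 32 − log₂ 8) = 190 / (5 − 3) = 95 ms/bit
  a = 545 − 95 × 3 = 260 ms
Then RT(4) = 260 + 95 × log₂ 4 = 260 + 95 × 2 ≈ 450.000 ms.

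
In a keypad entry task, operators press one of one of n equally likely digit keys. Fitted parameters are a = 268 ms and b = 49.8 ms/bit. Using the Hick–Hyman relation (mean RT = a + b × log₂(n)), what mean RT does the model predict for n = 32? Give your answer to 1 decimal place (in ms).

517.0 ms

log₂(32) = 5 bits, so RT = 268 + 49.8 × 5 ≈ 517.000 ms.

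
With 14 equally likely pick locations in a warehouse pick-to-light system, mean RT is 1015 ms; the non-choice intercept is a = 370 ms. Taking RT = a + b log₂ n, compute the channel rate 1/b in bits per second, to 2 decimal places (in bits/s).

Choice component = 1015 − 370 = 645 ms over log₂(14) = 3.8074 bits.
b = 645 / 3.8074 = 169.409 ms/bit, so 1/b = 5.903 bits/s.

5.90 bits/s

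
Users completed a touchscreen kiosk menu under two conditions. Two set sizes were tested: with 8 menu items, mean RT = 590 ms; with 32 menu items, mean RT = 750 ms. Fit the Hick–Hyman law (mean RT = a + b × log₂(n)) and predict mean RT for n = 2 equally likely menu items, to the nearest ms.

430 ms

With log₂ n on the abscissa the relation is linear; from the two conditions:
  b = (750 − 590) / (log₂ 32 − log₂ 8) = 160 / (5 − 3) = 80 ms/bit
  a = 590 − 80 × 3 = 350 ms
Then RT(2) = 350 + 80 × log₂ 2 = 350 + 80 × 1 ≈ 430.000 ms.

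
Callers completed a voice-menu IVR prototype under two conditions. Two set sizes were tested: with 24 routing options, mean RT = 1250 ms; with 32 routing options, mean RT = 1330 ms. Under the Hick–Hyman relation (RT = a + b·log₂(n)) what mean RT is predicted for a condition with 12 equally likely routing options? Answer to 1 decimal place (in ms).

1057.2 ms

Solve the two-equation system in a and b:
  b = (1330 − 1250) / (log₂ 32 − log₂ 24) = 80 / (5 − 4.5850) = 192.754 ms/bit
  a = 1250 − 192.754 × 4.5850 = 366.232 ms
Then RT(12) = 366.232 + 192.754 × log₂ 12 = 366.232 + 192.754 × 3.5850 ≈ 1057.246 ms.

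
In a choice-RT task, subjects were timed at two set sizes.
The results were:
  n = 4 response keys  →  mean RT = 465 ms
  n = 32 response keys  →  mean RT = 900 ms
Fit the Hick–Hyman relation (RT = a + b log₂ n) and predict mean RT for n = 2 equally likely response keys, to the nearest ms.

RT is linear in log₂ n, so two points fix the line:
  b = (900 − 465) / (log₂ 32 − log₂ 4) = 435 / (5 − 2) = 145 ms/bit
  a = 465 − 145 × 2 = 175 ms
Then RT(2) = 175 + 145 × log₂ 2 = 175 + 145 × 1 ≈ 320.000 ms.

320 ms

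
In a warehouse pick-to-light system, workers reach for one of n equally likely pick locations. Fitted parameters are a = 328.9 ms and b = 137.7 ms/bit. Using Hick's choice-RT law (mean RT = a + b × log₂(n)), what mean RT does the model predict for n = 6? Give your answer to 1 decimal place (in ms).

log₂(6) = 2.5850 bits, so RT = 328.9 + 137.7 × 2.5850 ≈ 684.849 ms.

684.8 ms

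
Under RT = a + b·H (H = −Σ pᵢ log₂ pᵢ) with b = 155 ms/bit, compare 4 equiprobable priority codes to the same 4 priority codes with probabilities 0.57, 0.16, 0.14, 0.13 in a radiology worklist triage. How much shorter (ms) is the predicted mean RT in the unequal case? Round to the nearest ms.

The RT saving is b·ΔH. Equiprobable H₀ = log₂(4) = 2.0000 bits; with the given probabilities H = 1.6650 bits.
b·(H₀ − H) = 155 × (2.0000 − 1.6650) = 51.92 ms.

52 ms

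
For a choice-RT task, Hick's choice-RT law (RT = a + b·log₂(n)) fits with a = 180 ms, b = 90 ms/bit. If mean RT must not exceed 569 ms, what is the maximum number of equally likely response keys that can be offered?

90·log₂ n ≤ 569 − 180 = 389, giving log₂ n ≤ 4.3222 and n ≤ 20.004. The largest whole number is 20.

20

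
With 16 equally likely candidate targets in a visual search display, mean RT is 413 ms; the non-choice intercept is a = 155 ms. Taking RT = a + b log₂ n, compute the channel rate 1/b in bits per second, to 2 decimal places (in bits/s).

15.50 bits/s

Choice component = 413 − 155 = 258 ms over log₂(16) = 4 bits.
b = 258 / 4 = 64.500 ms/bit, so 1/b = 15.504 bits/s.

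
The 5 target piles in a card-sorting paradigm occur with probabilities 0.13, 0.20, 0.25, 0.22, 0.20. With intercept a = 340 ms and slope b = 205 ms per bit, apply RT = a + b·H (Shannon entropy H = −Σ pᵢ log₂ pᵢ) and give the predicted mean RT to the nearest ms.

Entropy contributions −pᵢ log₂ pᵢ: 0.3826, 0.4644, 0.5000, 0.4806, 0.4644; sum H = 2.2920 bits.
RT = a + bH = 340 + 205·2.2920 = 809.86 ms.

810 ms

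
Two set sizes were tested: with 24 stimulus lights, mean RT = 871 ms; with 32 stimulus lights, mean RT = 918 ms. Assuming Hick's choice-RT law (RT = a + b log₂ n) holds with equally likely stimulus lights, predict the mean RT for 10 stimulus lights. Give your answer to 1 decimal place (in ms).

728.0 ms

With log₂ n on the abscissa the relation is linear; from the two conditions:
  b = (918 − 871) / (log₂ 32 − log₂ 24) = 47 / (5 − 4.5850) = 113.243 ms/bit
  a = 871 − 113.243 × 4.5850 = 351.786 ms
Then RT(10) = 351.786 + 113.243 × log₂ 10 = 351.786 + 113.243 × 3.3219 ≈ 727.970 ms.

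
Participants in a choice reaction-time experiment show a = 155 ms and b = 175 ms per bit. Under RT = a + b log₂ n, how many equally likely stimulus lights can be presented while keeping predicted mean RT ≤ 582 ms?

5

Set 155 + 175·log₂ n ≤ 582 → log₂ n ≤ (582 − 155)/175 = 2.4400.
So n ≤ 2^2.4400 = 5.426; the largest integer n is 5.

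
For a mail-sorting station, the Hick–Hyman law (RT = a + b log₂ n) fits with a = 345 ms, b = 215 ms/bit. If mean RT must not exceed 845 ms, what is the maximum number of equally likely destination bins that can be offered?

5

215·log₂ n ≤ 845 − 345 = 500, giving log₂ n ≤ 2.3256 and n ≤ 5.013. The largest whole number is 5.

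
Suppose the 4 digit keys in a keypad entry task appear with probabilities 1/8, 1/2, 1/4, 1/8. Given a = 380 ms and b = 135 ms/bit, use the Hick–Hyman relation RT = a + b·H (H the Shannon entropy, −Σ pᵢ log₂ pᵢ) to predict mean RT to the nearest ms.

616 ms

H = −Σ pᵢ log₂ pᵢ = 0.125·3 + 0.5·1 + 0.25·2 + 0.125·3 = 1.750 bits.
RT = 380 + 135 × 1.750 = 616.25 ms.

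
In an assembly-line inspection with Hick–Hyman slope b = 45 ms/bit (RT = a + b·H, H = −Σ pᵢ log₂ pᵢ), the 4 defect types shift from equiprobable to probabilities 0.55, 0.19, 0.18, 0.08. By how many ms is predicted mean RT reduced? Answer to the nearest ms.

15 ms

The RT saving is b·ΔH. Equiprobable H₀ = log₂(4) = 2.0000 bits; with the given probabilities H = 1.6664 bits.
b·(H₀ − H) = 45 × (2.0000 − 1.6664) = 15.01 ms.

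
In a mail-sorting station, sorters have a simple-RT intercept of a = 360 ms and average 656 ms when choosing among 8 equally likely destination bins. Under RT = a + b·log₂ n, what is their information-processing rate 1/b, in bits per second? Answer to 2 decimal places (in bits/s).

Choice component = 656 − 360 = 296 ms over log₂(8) = 3 bits.
b = 296 / 3 = 98.667 ms/bit, so 1/b = 10.135 bits/s.

10.14 bits/s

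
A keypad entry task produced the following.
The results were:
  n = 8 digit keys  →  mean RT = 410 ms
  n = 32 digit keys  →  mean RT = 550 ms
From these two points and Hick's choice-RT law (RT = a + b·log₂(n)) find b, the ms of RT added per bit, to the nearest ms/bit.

70 ms/bit

b = (RT₂ − RT₁)/(log₂ n₂ − log₂ n₁) = (550 − 410)/(5 − 3) = 70 ms/bit.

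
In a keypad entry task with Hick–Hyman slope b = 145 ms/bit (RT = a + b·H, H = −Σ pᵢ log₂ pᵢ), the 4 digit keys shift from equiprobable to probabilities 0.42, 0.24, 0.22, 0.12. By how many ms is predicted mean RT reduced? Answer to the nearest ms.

19 ms

Equiprobable entropy H₀ = log₂ 4 = 2.0000 bits.
Skewed entropy H = −Σ pᵢ log₂ pᵢ = 1.8674 bits.
ΔRT = b·(H₀ − H) = 145 × 0.1326 = 19.22 ms.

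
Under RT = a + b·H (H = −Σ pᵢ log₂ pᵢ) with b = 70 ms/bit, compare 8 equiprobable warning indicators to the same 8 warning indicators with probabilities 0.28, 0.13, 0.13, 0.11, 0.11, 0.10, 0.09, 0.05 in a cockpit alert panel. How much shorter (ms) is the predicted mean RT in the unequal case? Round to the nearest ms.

Equiprobable entropy H₀ = log₂ 8 = 3.0000 bits.
Skewed entropy H = −Σ pᵢ log₂ pᵢ = 2.8410 bits.
ΔRT = b·(H₀ − H) = 70 × 0.1590 = 11.13 ms.

11 ms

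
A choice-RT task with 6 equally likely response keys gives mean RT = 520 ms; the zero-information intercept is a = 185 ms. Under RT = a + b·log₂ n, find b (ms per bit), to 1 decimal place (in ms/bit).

129.6 ms/bit

b = (520 − 185) / log₂(6) = 335 / 2.5850 = 129.596 ms/bit.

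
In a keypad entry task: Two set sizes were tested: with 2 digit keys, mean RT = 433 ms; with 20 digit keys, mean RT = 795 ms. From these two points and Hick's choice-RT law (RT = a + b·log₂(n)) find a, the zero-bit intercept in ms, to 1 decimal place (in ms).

The slope on a log₂ axis is (795 − 433) / (4.3219 − 1) = 108.973 ms/bit.
a = RT₁ − b·log₂ n₁ = 433 − 108.973 × 1 = 324.027 ms.

324.0 ms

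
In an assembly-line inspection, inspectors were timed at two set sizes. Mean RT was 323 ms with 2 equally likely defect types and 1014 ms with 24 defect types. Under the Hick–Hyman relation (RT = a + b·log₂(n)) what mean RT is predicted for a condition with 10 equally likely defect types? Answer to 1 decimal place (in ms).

770.6 ms

With log₂ n on the abscissa the relation is linear; from the two conditions:
  b = (1014 − 323) / (log₂ 24 − log₂ 2) = 691 / (4.5850 − 1) = 192.750 ms/bit
  a = 323 − 192.750 × 1 = 130.250 ms
Then RT(10) = 130.250 + 192.750 × log₂ 10 = 130.250 + 192.750 × 3.3219 ≈ 770.551 ms.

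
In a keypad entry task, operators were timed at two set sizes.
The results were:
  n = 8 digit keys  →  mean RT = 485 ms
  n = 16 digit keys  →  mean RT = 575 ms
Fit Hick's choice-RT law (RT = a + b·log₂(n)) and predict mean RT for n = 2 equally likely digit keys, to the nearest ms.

Solve the two-equation system in a and b:
  b = (575 − 485) / (log₂ 16 − log₂ 8) = 90 / (4 − 3) = 90 ms/bit
  a = 485 − 90 × 3 = 215 ms
Then RT(2) = 215 + 90 × log₂ 2 = 215 + 90 × 1 ≈ 305.000 ms.

305 ms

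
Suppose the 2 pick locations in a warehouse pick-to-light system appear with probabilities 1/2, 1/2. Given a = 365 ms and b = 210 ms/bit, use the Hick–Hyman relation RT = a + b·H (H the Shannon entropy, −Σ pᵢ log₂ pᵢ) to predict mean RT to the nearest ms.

H = −Σ pᵢ log₂ pᵢ = 0.5·1 + 0.5·1 = 1.000 bits.
RT = 365 + 210 × 1.000 = 575.00 ms.

575 ms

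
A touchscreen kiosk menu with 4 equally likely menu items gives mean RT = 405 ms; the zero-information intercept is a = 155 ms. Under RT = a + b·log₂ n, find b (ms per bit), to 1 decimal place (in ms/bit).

125.0 ms/bit

4 alternatives carry log₂ 4 = 2 bits; the choice cost is 405 − 155 = 250 ms, so b = 250/2 = 125.000 ms/bit.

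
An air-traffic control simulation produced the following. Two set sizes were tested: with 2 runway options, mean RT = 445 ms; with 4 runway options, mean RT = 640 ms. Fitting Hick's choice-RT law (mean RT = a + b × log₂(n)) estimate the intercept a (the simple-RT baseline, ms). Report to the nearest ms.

The slope on a log₂ axis is (640 − 445) / (2 − 1) = 195 ms/bit.
Intercept: a = 445 − 195·log₂(2) = 250.000 ms.

250 ms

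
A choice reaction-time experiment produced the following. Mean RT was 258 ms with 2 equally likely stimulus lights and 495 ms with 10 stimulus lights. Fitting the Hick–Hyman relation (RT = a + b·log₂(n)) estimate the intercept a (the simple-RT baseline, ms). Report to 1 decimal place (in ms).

155.9 ms

Slope: b = (495 − 258) / (log₂ 10 − log₂ 2) = 237/2.3219 = 102.070 ms/bit.
Intercept: a = 258 − 102.070·log₂(2) = 155.930 ms.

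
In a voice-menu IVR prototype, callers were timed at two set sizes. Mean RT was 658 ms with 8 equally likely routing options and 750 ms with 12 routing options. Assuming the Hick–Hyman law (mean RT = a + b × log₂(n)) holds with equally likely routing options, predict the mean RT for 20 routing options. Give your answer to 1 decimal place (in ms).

865.9 ms

Fit slope and intercept:
  b = (750 − 658) / (log₂ 12 − log₂ 8) = 92 / (3.5850 − 3) = 157.275 ms/bit
  a = 658 − 157.275 × 3 = 186.175 ms
Then RT(20) = 186.175 + 157.275 × log₂ 20 = 186.175 + 157.275 × 4.3219 ≈ 865.906 ms.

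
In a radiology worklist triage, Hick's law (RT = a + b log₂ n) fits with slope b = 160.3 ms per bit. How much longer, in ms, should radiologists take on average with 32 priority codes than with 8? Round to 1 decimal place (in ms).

320.6 ms

ΔRT = (a + b log₂ n₂) − (a + b log₂ n₁) = b·(log₂ n₂ − log₂ n₁).
log₂(32) − log₂(8) = log₂(32/8) = log₂(4) = 2.
ΔRT = 160.3 × 2.0000 = 320.600 ms.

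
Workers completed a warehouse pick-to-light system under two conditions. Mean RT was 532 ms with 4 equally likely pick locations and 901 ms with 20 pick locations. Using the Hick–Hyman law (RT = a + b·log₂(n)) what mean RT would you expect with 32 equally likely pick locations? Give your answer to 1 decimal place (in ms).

1008.8 ms

Fit slope and intercept:
  b = (901 − 532) / (log₂ 20 − log₂ 4) = 369 / (4.3219 − 2) = 158.920 ms/bit
  a = 532 − 158.920 × 2 = 214.161 ms
Then RT(32) = 214.161 + 158.920 × log₂ 32 = 214.161 + 158.920 × 5 ≈ 1008.759 ms.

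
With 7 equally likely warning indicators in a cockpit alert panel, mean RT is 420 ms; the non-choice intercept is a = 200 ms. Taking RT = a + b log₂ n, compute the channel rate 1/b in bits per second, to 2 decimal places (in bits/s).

Choice component = 420 − 200 = 220 ms over log₂(7) = 2.8074 bits.
b = 220 / 2.8074 = 78.366 ms/bit, so 1/b = 12.761 bits/s.

12.76 bits/s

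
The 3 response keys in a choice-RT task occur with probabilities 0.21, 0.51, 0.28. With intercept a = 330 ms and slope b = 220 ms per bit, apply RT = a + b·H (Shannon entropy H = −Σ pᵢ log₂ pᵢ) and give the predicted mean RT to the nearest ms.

656 ms

H = 0.21·log₂(1/0.21) + 0.51·log₂(1/0.51) + 0.28·log₂(1/0.28) = 1.4825 bits.
RT = 330 + 220 × 1.4825 = 656.14 ms.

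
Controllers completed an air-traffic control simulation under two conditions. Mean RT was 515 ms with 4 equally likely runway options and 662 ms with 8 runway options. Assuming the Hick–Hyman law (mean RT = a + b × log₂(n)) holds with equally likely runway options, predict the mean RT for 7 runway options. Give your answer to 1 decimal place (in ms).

Fit slope and intercept:
  b = (662 − 515) / (log₂ 8 − log₂ 4) = 147 / (3 − 2) = 147.000 ms/bit
  a = 515 − 147.000 × 2 = 221.000 ms
Then RT(7) = 221.000 + 147.000 × log₂ 7 = 221.000 + 147.000 × 2.8074 ≈ 633.681 ms.

633.7 ms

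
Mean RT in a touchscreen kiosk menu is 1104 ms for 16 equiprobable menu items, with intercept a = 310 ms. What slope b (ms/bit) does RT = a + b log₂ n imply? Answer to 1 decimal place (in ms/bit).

198.5 ms/bit

b = (1104 − 310) / log₂(16) = 794 / 4 = 198.500 ms/bit.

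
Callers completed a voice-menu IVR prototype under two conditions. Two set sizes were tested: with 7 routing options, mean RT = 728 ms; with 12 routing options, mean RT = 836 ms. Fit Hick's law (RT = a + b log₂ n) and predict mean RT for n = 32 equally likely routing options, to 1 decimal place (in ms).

1032.5 ms

With log₂ n on the abscissa the relation is linear; from the two conditions:
  b = (836 − 728) / (log₂ 12 − log₂ 7) = 108 / (3.5850 − 2.8074) = 138.888 ms/bit
  a = 728 − 138.888 × 2.8074 = 338.093 ms
Then RT(32) = 338.093 + 138.888 × log₂ 32 = 338.093 + 138.888 × 5 ≈ 1032.531 ms.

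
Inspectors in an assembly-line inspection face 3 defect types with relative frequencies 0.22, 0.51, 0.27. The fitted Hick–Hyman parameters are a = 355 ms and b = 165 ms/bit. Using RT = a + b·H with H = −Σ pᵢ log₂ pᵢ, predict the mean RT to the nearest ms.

600 ms

H = 0.22·log₂(1/0.22) + 0.51·log₂(1/0.51) + 0.27·log₂(1/0.27) = 1.4860 bits.
RT = 355 + 165 × 1.4860 = 600.19 ms.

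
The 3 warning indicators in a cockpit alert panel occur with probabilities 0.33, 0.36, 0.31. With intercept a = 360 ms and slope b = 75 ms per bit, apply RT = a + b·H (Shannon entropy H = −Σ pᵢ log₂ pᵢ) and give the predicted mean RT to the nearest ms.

H = 0.33·log₂(1/0.33) + 0.36·log₂(1/0.36) + 0.31·log₂(1/0.31) = 1.5822 bits.
RT = 360 + 75 × 1.5822 = 478.67 ms.

479 ms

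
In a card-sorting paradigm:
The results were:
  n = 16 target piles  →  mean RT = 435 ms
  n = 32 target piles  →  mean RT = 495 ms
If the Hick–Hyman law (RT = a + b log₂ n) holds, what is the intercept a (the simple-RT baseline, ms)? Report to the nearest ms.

195 ms

The slope on a log₂ axis is (495 − 435) / (5 − 4) = 60 ms/bit.
Intercept: a = 435 − 60·log₂(16) = 195.000 ms.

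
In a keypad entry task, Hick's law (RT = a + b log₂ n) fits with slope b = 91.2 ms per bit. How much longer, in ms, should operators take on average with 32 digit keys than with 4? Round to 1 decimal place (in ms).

Only the slope matters, since a is common to both: ΔRT = b·log₂(n₂/n₁).
log₂(32) − log₂(4) = log₂(32/4) = log₂(8) = 3.
ΔRT = 91.2 × 3.0000 = 273.600 ms.

273.6 ms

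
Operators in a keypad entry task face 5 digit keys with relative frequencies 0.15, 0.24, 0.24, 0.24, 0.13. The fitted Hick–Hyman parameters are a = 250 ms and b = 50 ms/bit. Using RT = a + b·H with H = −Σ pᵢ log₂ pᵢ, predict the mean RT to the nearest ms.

364 ms

Entropy contributions −pᵢ log₂ pᵢ: 0.4105, 0.4941, 0.4941, 0.4941, 0.3826; sum H = 2.2756 bits.
RT = a + bH = 250 + 50·2.2756 = 363.78 ms.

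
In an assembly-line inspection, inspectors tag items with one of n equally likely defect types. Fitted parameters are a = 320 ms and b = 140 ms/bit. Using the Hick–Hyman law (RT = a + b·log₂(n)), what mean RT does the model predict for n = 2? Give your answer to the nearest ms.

460 ms

log₂(2) = 1 bits, so RT = 320 + 140 × 1 ≈ 460.000 ms.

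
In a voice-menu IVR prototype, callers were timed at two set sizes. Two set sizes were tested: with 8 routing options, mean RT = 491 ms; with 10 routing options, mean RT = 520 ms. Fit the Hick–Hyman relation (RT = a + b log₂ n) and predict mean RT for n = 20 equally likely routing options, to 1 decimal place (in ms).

RT is linear in log₂ n, so two points fix the line:
  b = (520 − 491) / (log₂ 10 − log₂ 8) = 29 / (3.3219 − 3) = 90.082 ms/bit
  a = 491 − 90.082 × 3 = 220.753 ms
Then RT(20) = 220.753 + 90.082 × log₂ 20 = 220.753 + 90.082 × 4.3219 ≈ 610.082 ms.

610.1 ms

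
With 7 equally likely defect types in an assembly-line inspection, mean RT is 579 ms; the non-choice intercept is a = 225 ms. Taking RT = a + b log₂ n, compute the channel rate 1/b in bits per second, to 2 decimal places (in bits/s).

b = (579 − 225)/log₂ 7 = 354/2.8074 = 126.097 ms per bit = 0.12610 s/bit; the reciprocal is 7.930 bits/s.

7.93 bits/s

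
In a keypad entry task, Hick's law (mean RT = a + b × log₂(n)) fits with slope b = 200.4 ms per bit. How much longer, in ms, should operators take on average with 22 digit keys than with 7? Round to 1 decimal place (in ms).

331.1 ms

Only the slope matters, since a is common to both: ΔRT = b·log₂(n₂/n₁).
log₂(22) − log₂(7) = 4.4594 − 2.8074 = 1.6521.
ΔRT = 200.4 × 1.6521 = 331.076 ms.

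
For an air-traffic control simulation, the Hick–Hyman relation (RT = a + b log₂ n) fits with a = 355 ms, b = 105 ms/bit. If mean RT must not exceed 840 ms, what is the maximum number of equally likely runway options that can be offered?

Set 355 + 105·log₂ n ≤ 840 → log₂ n ≤ (840 − 355)/105 = 4.6190.
So n ≤ 2^4.6190 = 24.574; the largest integer n is 24.

24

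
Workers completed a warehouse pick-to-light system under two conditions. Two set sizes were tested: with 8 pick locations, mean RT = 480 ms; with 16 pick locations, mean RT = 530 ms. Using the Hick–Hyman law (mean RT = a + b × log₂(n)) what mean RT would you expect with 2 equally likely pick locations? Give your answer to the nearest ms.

380 ms

With log₂ n on the abscissa the relation is linear; from the two conditions:
  b = (530 − 480) / (log₂ 16 − log₂ 8) = 50 / (4 − 3) = 50 ms/bit
  a = 480 − 50 × 3 = 330 ms
Then RT(2) = 330 + 50 × log₂ 2 = 330 + 50 × 1 ≈ 380.000 ms.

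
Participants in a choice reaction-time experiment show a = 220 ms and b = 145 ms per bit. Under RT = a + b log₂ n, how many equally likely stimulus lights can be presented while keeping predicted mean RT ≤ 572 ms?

Information budget: (572 − 220)/145 = 2.4276 bits, so n ≤ 2^2.4276 = 5.380 → at most 5.

5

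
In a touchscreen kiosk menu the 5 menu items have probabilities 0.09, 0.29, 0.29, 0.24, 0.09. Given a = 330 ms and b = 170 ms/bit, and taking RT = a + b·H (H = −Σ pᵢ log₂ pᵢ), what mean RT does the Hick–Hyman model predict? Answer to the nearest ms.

Entropy contributions −pᵢ log₂ pᵢ: 0.3127, 0.5179, 0.5179, 0.4941, 0.3127; sum H = 2.1552 bits.
RT = a + bH = 330 + 170·2.1552 = 696.39 ms.

696 ms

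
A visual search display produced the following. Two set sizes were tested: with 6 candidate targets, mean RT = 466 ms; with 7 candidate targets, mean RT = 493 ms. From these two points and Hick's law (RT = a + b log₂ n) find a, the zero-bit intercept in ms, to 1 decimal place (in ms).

The slope on a log₂ axis is (493 − 466) / (2.8074 − 2.5850) = 121.407 ms/bit.
a = RT₁ − b·log₂ n₁ = 466 − 121.407 × 2.5850 = 152.167 ms.

152.2 ms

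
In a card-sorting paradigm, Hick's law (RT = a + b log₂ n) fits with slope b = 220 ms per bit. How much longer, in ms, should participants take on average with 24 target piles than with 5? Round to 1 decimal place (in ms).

ΔRT = (a + b log₂ n₂) − (a + b log₂ n₁) = b·(log₂ n₂ − log₂ n₁).
log₂(24) − log₂(5) = 4.5850 − 2.3219 = 2.2630.
ΔRT = 220 × 2.2630 = 497.868 ms.

497.9 ms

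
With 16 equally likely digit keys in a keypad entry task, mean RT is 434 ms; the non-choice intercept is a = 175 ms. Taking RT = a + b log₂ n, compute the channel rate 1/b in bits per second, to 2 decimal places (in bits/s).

b = (434 − 175)/log₂ 16 = 259/4 = 64.750 ms per bit = 0.06475 s/bit; the reciprocal is 15.444 bits/s.

15.44 bits/s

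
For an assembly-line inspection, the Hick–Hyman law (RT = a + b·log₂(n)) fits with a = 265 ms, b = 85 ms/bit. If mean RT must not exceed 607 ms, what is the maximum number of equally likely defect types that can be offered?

Set 265 + 85·log₂ n ≤ 607 → log₂ n ≤ (607 − 265)/85 = 4.0235.
So n ≤ 2^4.0235 = 16.263; the largest integer n is 16.

16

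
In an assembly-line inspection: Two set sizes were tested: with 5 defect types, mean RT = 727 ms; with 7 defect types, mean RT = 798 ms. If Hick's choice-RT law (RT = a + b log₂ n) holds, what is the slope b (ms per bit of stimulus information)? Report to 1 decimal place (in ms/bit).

146.3 ms/bit

b = (RT₂ − RT₁)/(log₂ n₂ − log₂ n₁) = (798 − 727)/(2.8074 − 2.3219) = 146.263 ms/bit.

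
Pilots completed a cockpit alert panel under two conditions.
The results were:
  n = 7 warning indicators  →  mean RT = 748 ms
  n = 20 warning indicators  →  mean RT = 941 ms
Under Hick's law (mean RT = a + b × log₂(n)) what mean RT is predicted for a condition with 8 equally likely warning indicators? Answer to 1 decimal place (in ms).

Solve the two-equation system in a and b:
  b = (941 − 748) / (log₂ 20 − log₂ 7) = 193 / (4.3219 − 2.8074) = 127.429 ms/bit
  a = 748 − 127.429 × 2.8074 = 390.263 ms
Then RT(8) = 390.263 + 127.429 × log₂ 8 = 390.263 + 127.429 × 3 ≈ 772.549 ms.

772.5 ms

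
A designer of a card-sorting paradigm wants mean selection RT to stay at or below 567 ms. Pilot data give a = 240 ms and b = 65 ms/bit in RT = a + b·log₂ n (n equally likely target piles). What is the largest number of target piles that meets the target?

32

Set 240 + 65·log₂ n ≤ 567 → log₂ n ≤ (567 − 240)/65 = 5.0308.
So n ≤ 2^5.0308 = 32.690; the largest integer n is 32.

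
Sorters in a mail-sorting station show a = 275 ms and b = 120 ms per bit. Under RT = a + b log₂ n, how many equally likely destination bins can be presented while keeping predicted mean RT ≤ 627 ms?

Set 275 + 120·log₂ n ≤ 627 → log₂ n ≤ (627 − 275)/120 = 2.9333.
So n ≤ 2^2.9333 = 7.639; the largest integer n is 7.

7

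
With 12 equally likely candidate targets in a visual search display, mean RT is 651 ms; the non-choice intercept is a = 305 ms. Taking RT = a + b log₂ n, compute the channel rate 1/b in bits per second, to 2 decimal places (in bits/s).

Choice component = 651 − 305 = 346 ms over log₂(12) = 3.5850 bits.
b = 346 / 3.5850 = 96.514 ms/bit, so 1/b = 10.361 bits/s.

10.36 bits/s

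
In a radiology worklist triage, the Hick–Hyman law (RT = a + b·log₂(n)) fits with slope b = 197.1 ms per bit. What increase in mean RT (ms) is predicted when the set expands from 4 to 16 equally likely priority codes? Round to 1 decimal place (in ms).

394.2 ms

Only the slope matters, since a is common to both: ΔRT = b·log₂(n₂/n₁).
log₂(16) − log₂(4) = log₂(16/4) = log₂(4) = 2.
ΔRT = 197.1 × 2.0000 = 394.200 ms.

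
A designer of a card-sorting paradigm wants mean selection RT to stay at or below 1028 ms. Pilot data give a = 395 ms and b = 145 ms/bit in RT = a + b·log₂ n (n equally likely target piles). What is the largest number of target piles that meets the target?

20

Set 395 + 145·log₂ n ≤ 1028 → log₂ n ≤ (1028 − 395)/145 = 4.3655.
So n ≤ 2^4.3655 = 20.613; the largest integer n is 20.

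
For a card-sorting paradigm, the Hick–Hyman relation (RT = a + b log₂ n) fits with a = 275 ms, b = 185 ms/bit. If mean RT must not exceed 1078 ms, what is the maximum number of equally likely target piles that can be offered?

20

185·log₂ n ≤ 1078 − 275 = 803, giving log₂ n ≤ 4.3405 and n ≤ 20.260. The largest whole number is 20.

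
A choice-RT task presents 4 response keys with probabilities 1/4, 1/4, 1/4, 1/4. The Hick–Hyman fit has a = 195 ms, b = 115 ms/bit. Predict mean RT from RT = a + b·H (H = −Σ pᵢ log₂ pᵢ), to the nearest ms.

425 ms

H = −Σ pᵢ log₂ pᵢ = 0.25·2 + 0.25·2 + 0.25·2 + 0.25·2 = 2.000 bits.
RT = 195 + 115 × 2.000 = 425.00 ms.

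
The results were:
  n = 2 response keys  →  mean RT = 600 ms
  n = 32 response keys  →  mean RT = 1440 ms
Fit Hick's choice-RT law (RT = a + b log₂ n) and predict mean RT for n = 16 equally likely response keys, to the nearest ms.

1230 ms

Fit slope and intercept:
  b = (1440 − 600) / (log₂ 32 − log₂ 2) = 840 / (5 − 1) = 210 ms/bit
  a = 600 − 210 × 1 = 390 ms
Then RT(16) = 390 + 210 × log₂ 16 = 390 + 210 × 4 ≈ 1230.000 ms.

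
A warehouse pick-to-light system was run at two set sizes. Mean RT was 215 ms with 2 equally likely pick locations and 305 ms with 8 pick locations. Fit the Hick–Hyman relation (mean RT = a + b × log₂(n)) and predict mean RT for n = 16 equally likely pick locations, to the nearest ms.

RT is linear in log₂ n, so two points fix the line:
  b = (305 − 215) / (log₂ 8 − log₂ 2) = 90 / (3 − 1) = 45 ms/bit
  a = 215 − 45 × 1 = 170 ms
Then RT(16) = 170 + 45 × log₂ 16 = 170 + 45 × 4 ≈ 350.000 ms.

350 ms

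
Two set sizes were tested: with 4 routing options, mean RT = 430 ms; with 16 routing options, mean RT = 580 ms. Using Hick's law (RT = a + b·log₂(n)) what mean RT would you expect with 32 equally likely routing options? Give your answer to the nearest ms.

Solve the two-equation system in a and b:
  b = (580 − 430) / (log₂ 16 − log₂ 4) = 150 / (4 − 2) = 75 ms/bit
  a = 430 − 75 × 2 = 280 ms
Then RT(32) = 280 + 75 × log₂ 32 = 280 + 75 × 5 ≈ 655.000 ms.

655 ms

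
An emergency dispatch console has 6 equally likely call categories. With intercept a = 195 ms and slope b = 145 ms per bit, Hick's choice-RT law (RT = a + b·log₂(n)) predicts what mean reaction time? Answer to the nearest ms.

log₂(6) = 2.5850 bits, so RT = 195 + 145 × 2.5850 ≈ 569.820 ms.

570 ms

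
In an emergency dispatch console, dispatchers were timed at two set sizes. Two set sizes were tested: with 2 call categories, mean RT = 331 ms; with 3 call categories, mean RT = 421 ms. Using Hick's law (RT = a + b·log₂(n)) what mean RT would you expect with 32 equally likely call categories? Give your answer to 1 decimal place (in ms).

946.4 ms

With log₂ n on the abscissa the relation is linear; from the two conditions:
  b = (421 − 331) / (log₂ 3 − log₂ 2) = 90 / (1.5850 − 1) = 153.856 ms/bit
  a = 331 − 153.856 × 1 = 177.144 ms
Then RT(32) = 177.144 + 153.856 × log₂ 32 = 177.144 + 153.856 × 5 ≈ 946.424 ms.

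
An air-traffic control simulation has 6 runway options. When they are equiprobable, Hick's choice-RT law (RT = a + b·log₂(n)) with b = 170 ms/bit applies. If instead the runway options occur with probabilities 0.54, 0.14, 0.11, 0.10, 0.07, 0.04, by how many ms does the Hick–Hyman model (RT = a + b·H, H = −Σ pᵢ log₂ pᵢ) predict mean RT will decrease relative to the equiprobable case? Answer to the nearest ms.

Equiprobable entropy H₀ = log₂ 6 = 2.5850 bits.
Skewed entropy H = −Σ pᵢ log₂ pᵢ = 2.0139 bits.
ΔRT = b·(H₀ − H) = 170 × 0.5710 = 97.07 ms.

97 ms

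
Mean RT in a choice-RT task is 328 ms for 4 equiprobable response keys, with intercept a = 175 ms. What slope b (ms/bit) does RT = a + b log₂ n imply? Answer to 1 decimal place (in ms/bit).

76.5 ms/bit

4 alternatives carry log₂ 4 = 2 bits; the choice cost is 328 − 175 = 153 ms, so b = 153/2 = 76.500 ms/bit.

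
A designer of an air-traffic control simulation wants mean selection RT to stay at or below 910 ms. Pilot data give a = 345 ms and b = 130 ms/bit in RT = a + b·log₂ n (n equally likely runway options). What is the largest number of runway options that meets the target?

Information budget: (910 − 345)/130 = 4.3462 bits, so n ≤ 2^4.3462 = 20.339 → at most 20.

20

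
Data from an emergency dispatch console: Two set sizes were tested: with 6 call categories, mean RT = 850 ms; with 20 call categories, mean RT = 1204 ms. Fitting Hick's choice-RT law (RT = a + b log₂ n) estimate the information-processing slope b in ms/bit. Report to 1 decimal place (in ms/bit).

b = (RT₂ − RT₁)/(log₂ n₂ − log₂ n₁) = (1204 − 850)/(4.3219 − 2.5850) = 203.804 ms/bit.

203.8 ms/bit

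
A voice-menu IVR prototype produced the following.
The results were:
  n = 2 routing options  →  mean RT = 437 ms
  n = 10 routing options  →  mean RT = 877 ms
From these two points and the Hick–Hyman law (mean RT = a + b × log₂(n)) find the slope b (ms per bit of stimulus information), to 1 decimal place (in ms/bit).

189.5 ms/bit

The slope on a log₂ axis is (877 − 437) / (3.3219 − 1) = 189.498 ms/bit.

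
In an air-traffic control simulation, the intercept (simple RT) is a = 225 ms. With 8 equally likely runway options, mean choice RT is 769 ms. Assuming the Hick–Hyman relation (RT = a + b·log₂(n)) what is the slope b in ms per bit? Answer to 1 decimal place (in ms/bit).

181.3 ms/bit

8 alternatives carry log₂ 8 = 3 bits; the choice cost is 769 − 225 = 544 ms, so b = 544/3 = 181.333 ms/bit.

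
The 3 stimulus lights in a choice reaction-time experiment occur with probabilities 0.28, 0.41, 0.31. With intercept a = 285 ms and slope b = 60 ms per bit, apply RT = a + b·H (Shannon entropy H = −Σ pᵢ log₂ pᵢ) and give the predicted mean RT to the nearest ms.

379 ms

Entropy contributions −pᵢ log₂ pᵢ: 0.5142, 0.5274, 0.5238; sum H = 1.5654 bits.
RT = a + bH = 285 + 60·1.5654 = 378.92 ms.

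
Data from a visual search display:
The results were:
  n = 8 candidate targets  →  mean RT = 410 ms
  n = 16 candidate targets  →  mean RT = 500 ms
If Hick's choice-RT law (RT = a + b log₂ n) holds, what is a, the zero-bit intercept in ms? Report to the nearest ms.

140 ms

b = (RT₂ − RT₁)/(log₂ n₂ − log₂ n₁) = (500 − 410)/(4 − 3) = 90 ms/bit.
Intercept: a = 410 − 90·log₂(8) = 140.000 ms.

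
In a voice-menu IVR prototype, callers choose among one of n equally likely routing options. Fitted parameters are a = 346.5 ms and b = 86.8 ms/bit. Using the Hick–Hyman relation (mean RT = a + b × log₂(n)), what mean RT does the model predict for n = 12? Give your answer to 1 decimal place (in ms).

657.7 ms

log₂(12) = 3.5850 bits, so RT = 346.5 + 86.8 × 3.5850 ≈ 657.675 ms.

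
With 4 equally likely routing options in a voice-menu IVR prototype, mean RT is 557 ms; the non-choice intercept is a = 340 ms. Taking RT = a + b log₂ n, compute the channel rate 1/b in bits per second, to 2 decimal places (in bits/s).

b = (557 − 340)/log₂ 4 = 217/2 = 108.500 ms per bit = 0.10850 s/bit; the reciprocal is 9.217 bits/s.

9.22 bits/s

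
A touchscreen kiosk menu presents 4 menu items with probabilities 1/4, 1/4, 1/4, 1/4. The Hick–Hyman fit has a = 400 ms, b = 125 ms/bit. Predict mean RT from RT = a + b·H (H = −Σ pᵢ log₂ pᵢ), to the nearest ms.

Each term −pᵢ log₂ pᵢ: 0.25·2 + 0.25·2 + 0.25·2 + 0.25·2; summed, H = 2.000 bits.
Mean RT = a + bH = 400 + 125·2.000 = 650.00 ms.

650 ms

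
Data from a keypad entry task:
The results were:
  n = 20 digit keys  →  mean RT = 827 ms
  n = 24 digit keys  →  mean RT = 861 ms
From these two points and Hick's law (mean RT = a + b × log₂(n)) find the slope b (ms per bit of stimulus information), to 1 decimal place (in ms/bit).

129.3 ms/bit

The slope on a log₂ axis is (861 − 827) / (4.5850 − 4.3219) = 129.261 ms/bit.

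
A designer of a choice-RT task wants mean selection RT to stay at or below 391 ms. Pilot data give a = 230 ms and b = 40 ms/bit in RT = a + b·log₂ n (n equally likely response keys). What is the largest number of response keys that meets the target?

16

Set 230 + 40·log₂ n ≤ 391 → log₂ n ≤ (391 − 230)/40 = 4.0250.
So n ≤ 2^4.0250 = 16.280; the largest integer n is 16.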